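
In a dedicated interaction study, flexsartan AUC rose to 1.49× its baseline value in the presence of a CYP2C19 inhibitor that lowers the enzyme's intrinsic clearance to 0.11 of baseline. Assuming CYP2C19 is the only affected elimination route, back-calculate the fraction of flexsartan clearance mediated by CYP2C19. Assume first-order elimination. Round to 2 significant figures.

Let fm be the CYP2C19 fraction. New clearance relative to baseline = fm × 0.11 + (1 − fm).
AUC ratio = 1 / (new CL fraction), so new CL fraction = 1 / 1.49 = 0.6711.
fm × 0.11 + 1 − fm = 0.6711  ⇒  fm × (0.11 − 1) = −0.3289  ⇒  fm = 0.37.

0.37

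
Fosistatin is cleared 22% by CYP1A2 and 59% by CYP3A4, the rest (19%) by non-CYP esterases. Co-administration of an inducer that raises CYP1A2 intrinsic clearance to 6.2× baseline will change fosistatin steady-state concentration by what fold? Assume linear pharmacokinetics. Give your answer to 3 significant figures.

0.466

CYP1A2: 0.22 × 6.2 = 1.364
CYP3A4: 0.59 (unchanged)
Other: 0.19 (unchanged)
New clearance relative to baseline: 1.364 + 0.59 + 0.19 = 2.144.
Since steady-state concentration ∝ 1/CL, the ratio is 1 / 2.144 = 0.466.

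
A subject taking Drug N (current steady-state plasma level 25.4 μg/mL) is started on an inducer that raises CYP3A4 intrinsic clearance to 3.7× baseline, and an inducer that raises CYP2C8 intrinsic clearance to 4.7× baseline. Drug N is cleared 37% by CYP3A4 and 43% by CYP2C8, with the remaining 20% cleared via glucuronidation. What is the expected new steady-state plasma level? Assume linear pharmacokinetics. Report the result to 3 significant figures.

CYP3A4: 0.37 × 3.7 = 1.369
CYP2C8: 0.43 × 4.7 = 2.021
Other: 0.2 (unchanged)
CL_new/CL_old = 1.369 + 2.021 + 0.2 = 3.59.
New steady-state plasma level = 25.4 / 3.59 = 7.08 μg/mL (concentration scales inversely with clearance).

7.08 μg/mL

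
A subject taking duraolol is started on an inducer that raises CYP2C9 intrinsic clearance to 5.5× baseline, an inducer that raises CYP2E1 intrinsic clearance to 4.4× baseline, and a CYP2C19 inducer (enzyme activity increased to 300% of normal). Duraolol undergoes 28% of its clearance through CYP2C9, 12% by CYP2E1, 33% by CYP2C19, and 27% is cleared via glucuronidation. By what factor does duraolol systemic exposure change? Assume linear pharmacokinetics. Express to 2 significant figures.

0.30

CYP2C9: 0.28 × 5.5 = 1.54
CYP2E1: 0.12 × 4.4 = 0.528
CYP2C19: 0.33 × 3 = 0.99
Other: 0.27 (unchanged)
Relative clearance = 1.54 + 0.528 + 0.99 + 0.27 = 3.328.
Net systemic exposure ratio = 1 / 3.328 = 0.30.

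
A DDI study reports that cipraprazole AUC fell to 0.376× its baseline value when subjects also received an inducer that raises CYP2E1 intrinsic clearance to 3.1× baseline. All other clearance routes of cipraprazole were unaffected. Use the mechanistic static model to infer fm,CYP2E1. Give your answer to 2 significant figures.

0.79

Let x = fm,CYP2E1. Because AUC ∝ 1/CL, relative clearance rose to 1/0.376 = 2.66.
Only the CYP2E1 route changed, so 2.66 = x·3.1 + (1 − x), giving x = 0.79.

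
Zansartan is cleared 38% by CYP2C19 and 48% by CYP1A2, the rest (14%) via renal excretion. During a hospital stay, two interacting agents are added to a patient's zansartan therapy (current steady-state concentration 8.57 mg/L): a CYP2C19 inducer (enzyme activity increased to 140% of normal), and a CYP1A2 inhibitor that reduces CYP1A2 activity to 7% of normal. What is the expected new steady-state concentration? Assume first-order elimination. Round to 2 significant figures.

12 mg/L

CYP2C19: 0.38 × 1.4 = 0.532
CYP1A2: 0.48 × 0.07 = 0.0336
Other: 0.14 (unchanged)
Relative clearance = 0.532 + 0.0336 + 0.14 = 0.7056.
Steady-state concentration ∝ 1/CL: new value = 8.57 / 0.7056 = 12 mg/L.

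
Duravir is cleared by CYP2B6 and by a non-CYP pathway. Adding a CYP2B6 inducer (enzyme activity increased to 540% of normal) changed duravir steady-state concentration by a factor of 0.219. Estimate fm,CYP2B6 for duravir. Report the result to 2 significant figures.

CL'/CL = 1 / 0.219 = 4.566
5.4·fm + (1 − fm) = 4.566
fm = (4.566 − 1) / (5.4 − 1) = 0.81

0.81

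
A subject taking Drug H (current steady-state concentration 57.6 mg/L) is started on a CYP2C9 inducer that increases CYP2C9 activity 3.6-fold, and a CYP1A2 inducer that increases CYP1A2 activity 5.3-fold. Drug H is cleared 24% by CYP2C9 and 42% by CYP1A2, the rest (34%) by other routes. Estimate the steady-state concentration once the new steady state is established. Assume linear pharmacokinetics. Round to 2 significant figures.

The CYP2C9 pathway (24% of clearance) is boosted to 3.6× activity: 0.24 × 3.6 = 0.864.
The CYP1A2 pathway (42% of clearance) is boosted to 5.3× activity: 0.42 × 5.3 = 2.226.
The remaining 34% of clearance is unaffected.
Relative clearance = 0.864 + 2.226 + 0.34 = 3.43.
Steady-state concentration ∝ 1/CL: new value = 57.6 / 3.43 = 17 mg/L.

17 mg/L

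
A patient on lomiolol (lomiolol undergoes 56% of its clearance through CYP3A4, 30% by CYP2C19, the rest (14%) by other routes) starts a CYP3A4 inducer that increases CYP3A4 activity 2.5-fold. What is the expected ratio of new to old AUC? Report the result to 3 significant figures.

0.543

The CYP3A4 pathway (56% of clearance) rises to 2.5× activity: 0.56 × 2.5 = 1.4.
CYP2C19 (30%) and the residual 14% are unaffected.
CL_new/CL_old = 1.4 + 0.3 + 0.14 = 1.84.
AUC ratio = CL_old/CL_new = 1 / 1.84 = 0.543.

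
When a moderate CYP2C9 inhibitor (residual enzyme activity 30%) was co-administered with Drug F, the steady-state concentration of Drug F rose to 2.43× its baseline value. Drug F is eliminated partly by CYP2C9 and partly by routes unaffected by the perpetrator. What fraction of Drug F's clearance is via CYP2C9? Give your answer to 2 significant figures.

Call the CYP2C9 fraction fm. After the interaction, CL_new/CL_old = fm × 0.3 + (1 − fm).
Steady-state concentration ratio = 1 / (new CL fraction), so new CL fraction = 1 / 2.43 = 0.4115.
fm × 0.3 + 1 − fm = 0.4115  ⇒  fm × (0.3 − 1) = −0.5885  ⇒  fm = 0.84.

0.84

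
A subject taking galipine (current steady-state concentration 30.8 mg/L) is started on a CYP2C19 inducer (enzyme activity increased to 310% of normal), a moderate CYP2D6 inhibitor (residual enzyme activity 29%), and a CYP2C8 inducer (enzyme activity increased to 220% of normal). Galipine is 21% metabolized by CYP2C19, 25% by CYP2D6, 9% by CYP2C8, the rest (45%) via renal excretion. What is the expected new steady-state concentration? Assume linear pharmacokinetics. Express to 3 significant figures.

22.5 mg/L

The CYP2C19 pathway (21% of clearance) rises to 3.1× activity: 0.21 × 3.1 = 0.651.
The CYP2D6 pathway (25% of clearance) falls to 0.29× activity: 0.25 × 0.29 = 0.0725.
The CYP2C8 pathway (9% of clearance) increases to 2.2× activity: 0.09 × 2.2 = 0.198.
The remaining 45% of clearance is unaffected.
New clearance relative to baseline: 0.651 + 0.0725 + 0.198 + 0.45 = 1.3715.
Steady-state concentration ∝ 1/CL: new value = 30.8 / 1.3715 = 22.5 mg/L.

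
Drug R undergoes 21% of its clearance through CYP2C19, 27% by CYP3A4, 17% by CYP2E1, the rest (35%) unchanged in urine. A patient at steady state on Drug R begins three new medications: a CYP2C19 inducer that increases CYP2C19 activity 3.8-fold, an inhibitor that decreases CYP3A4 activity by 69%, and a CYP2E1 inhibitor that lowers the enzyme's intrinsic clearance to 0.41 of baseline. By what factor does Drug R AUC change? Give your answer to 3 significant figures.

0.768

The CYP2C19 pathway (21% of clearance) is boosted to 3.8× activity: 0.21 × 3.8 = 0.798.
The CYP3A4 pathway (27% of clearance) drops to 0.31× activity: 0.27 × 0.31 = 0.0837.
The CYP2E1 pathway (17% of clearance) falls to 0.41× activity: 0.17 × 0.41 = 0.0697.
The remaining 35% of clearance is unaffected.
CL_new/CL_old = 0.798 + 0.0837 + 0.0697 + 0.35 = 1.3014.
AUC ∝ 1/CL: fold-change = 1 / 1.3014 = 0.768.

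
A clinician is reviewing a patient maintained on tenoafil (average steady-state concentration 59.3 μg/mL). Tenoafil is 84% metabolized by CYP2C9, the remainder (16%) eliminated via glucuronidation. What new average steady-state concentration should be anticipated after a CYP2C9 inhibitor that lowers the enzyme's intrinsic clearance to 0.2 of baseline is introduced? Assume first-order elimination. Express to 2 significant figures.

1.8 × 10² μg/mL

The CYP2C9 pathway (84% of clearance) drops to 0.2× activity: 0.84 × 0.2 = 0.168.
The remaining 16% of clearance is unaffected.
Relative clearance = 0.168 + 0.16 = 0.328.
Average steady-state concentration ∝ 1/CL, so new value = 59.3 / 0.328 = 1.8 × 10² μg/mL.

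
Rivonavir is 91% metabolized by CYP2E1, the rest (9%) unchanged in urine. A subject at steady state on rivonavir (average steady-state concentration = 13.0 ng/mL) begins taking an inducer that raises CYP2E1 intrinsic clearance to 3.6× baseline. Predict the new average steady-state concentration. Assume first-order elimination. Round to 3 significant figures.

3.86 ng/mL

The CYP2E1 pathway (91% of clearance) is boosted to 3.6× activity: 0.91 × 3.6 = 3.276.
The remaining 9% of clearance is unaffected.
Relative clearance = 3.276 + 0.09 = 3.366.
With dosing unchanged, average steady-state concentration scales as 1/CL: 13.0 / 3.366 = 3.86 ng/mL.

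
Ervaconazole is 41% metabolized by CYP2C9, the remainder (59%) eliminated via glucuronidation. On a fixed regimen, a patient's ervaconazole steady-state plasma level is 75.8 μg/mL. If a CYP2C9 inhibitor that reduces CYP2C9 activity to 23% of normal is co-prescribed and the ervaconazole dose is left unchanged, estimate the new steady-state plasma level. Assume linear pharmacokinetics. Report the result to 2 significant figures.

1.1 × 10² μg/mL

CYP2C9: 0.41 × 0.23 = 0.0943
Other: 0.59 (unchanged)
CL_new/CL_old = 0.0943 + 0.59 = 0.6843.
With dosing unchanged, steady-state plasma level scales as 1/CL: 75.8 / 0.6843 = 1.1 × 10² μg/mL.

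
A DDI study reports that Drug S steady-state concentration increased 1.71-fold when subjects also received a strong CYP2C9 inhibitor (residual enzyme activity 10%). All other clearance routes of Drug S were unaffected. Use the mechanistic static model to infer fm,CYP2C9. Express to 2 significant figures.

0.46

CL'/CL = 1 / 1.71 = 0.5848
0.1·fm + (1 − fm) = 0.5848
fm = (0.5848 − 1) / (0.1 − 1) = 0.46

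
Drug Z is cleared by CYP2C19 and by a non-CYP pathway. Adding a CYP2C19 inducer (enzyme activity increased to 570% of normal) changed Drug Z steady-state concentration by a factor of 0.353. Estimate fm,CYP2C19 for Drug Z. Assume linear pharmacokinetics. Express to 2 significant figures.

Let fm be the CYP2C19 fraction. New clearance relative to baseline = fm × 5.7 + (1 − fm).
Steady-state concentration ratio = 1 / (new CL fraction), so new CL fraction = 1 / 0.353 = 2.833.
fm × 5.7 + 1 − fm = 2.833  ⇒  fm × (5.7 − 1) = 1.833  ⇒  fm = 0.39.

0.39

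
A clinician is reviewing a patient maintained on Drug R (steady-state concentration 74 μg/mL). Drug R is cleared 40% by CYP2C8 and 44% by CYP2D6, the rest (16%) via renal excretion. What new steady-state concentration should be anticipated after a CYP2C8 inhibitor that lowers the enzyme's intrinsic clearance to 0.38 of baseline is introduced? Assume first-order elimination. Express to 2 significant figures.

98 μg/mL

The CYP2C8 pathway (40% of clearance) is reduced to 0.38× activity: 0.4 × 0.38 = 0.152.
CYP2D6 (44%) and the residual 16% are unaffected.
Relative clearance = 0.152 + 0.44 + 0.16 = 0.752.
With dosing unchanged, steady-state concentration scales as 1/CL: 74 / 0.752 = 98 μg/mL.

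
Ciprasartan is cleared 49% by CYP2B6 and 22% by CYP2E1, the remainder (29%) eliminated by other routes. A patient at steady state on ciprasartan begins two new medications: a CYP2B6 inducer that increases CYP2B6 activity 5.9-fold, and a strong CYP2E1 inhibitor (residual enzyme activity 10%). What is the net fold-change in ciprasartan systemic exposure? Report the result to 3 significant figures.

CYP2B6: 0.49 × 5.9 = 2.891
CYP2E1: 0.22 × 0.1 = 0.022
Other: 0.29 (unchanged)
CL_new/CL_old = 2.891 + 0.022 + 0.29 = 3.203.
Systemic exposure ∝ 1/CL: fold-change = 1 / 3.203 = 0.312.

0.312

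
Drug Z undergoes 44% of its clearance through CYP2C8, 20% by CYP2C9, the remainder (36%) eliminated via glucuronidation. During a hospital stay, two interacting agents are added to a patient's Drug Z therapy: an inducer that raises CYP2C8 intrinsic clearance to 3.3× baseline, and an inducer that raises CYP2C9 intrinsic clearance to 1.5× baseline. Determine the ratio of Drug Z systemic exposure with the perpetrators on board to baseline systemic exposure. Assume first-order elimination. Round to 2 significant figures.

The CYP2C8 pathway (44% of clearance) increases to 3.3× activity: 0.44 × 3.3 = 1.452.
The CYP2C9 pathway (20% of clearance) increases to 1.5× activity: 0.2 × 1.5 = 0.3.
The remaining 36% of clearance is unaffected.
New clearance relative to baseline: 1.452 + 0.3 + 0.36 = 2.112.
Because systemic exposure varies inversely with clearance, the combined effect is 1 / 2.112 = 0.47.

0.47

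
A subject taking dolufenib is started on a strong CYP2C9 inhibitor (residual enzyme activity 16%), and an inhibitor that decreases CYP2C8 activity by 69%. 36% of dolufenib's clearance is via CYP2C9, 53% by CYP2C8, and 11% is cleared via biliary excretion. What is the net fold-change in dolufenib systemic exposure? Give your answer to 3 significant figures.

3.01

The CYP2C9 pathway (36% of clearance) drops to 0.16× activity: 0.36 × 0.16 = 0.0576.
The CYP2C8 pathway (53% of clearance) is reduced to 0.31× activity: 0.53 × 0.31 = 0.1643.
Non-CYP routes (11%) are unchanged.
CL_new/CL_old = 0.0576 + 0.1643 + 0.11 = 0.3319.
Net systemic exposure ratio = 1 / 0.3319 = 3.01.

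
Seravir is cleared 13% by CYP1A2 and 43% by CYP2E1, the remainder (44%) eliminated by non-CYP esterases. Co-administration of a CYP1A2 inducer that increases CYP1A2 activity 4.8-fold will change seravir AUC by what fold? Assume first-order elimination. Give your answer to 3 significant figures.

0.669

The CYP1A2 pathway (13% of clearance) increases to 4.8× activity: 0.13 × 4.8 = 0.624.
CYP2E1 (43%) and the residual 44% are unaffected.
Relative clearance = 0.624 + 0.43 + 0.44 = 1.494.
AUC ratio = CL_old/CL_new = 1 / 1.494 = 0.669.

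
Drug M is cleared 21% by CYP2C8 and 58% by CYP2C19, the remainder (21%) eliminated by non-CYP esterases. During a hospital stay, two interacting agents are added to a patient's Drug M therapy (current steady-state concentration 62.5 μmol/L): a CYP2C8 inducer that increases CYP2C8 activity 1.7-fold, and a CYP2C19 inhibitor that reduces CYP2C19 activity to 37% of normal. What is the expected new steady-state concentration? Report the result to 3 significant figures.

CYP2C8: 0.21 × 1.7 = 0.357
CYP2C19: 0.58 × 0.37 = 0.2146
Other: 0.21 (unchanged)
CL_new/CL_old = 0.357 + 0.2146 + 0.21 = 0.7816.
New steady-state concentration = 62.5 / 0.7816 = 80.0 μmol/L (concentration scales inversely with clearance).

80.0 μmol/L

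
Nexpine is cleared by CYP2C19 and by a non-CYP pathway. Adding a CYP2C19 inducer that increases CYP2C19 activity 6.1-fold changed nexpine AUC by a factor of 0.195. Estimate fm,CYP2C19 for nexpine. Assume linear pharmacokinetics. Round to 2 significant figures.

0.81

CL'/CL = 1 / 0.195 = 5.128
6.1·fm + (1 − fm) = 5.128
fm = (5.128 − 1) / (6.1 − 1) = 0.81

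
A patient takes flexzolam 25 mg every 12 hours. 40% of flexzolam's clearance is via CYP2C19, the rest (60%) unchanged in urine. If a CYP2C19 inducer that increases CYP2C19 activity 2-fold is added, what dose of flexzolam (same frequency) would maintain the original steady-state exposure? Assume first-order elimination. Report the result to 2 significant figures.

35 mg

The CYP2C19 pathway (40% of clearance) rises to 2× activity: 0.4 × 2 = 0.8.
Non-CYP routes (60%) are unchanged.
Relative clearance = 0.8 + 0.6 = 1.4.
Css,avg = (dose rate)/CL, so holding Css fixed requires dose ∝ CL: 25 × 1.4 = 35 mg.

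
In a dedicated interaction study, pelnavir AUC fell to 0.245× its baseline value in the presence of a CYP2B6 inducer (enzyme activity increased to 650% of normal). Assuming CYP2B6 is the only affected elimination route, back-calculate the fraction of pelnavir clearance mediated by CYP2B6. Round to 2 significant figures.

Write x for the fraction cleared via CYP2B6. The observed AUC change means clearance rose to 1/0.245 = 4.082 of baseline.
Setting x·6.5 + (1 − x) = 4.082 and solving: x = (4.082 − 1)/(6.5 − 1) = 0.56.

0.56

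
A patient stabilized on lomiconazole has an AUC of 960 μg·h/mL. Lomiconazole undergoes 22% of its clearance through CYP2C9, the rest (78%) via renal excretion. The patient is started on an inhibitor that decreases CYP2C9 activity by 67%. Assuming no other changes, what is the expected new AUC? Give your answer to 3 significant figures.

1.13 × 10³ μg·h/mL

The CYP2C9 pathway (22% of clearance) is reduced to 0.33× activity: 0.22 × 0.33 = 0.0726.
The remaining 78% of clearance is unaffected.
New clearance relative to baseline: 0.0726 + 0.78 = 0.8526.
New AUC = baseline ÷ relative clearance = 960 / 0.8526 = 1.13 × 10³ μg·h/mL.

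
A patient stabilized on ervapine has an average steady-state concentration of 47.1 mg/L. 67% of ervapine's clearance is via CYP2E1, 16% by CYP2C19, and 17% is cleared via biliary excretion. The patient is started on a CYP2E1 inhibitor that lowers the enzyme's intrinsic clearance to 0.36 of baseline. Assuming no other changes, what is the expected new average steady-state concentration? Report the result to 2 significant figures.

82 mg/L

The CYP2E1 pathway (67% of clearance) is reduced to 0.36× activity: 0.67 × 0.36 = 0.2412.
CYP2C19 (16%) and the residual 17% are unaffected.
Relative clearance = 0.2412 + 0.16 + 0.17 = 0.5712.
Average steady-state concentration ∝ 1/CL, so new value = 47.1 / 0.5712 = 82 mg/L.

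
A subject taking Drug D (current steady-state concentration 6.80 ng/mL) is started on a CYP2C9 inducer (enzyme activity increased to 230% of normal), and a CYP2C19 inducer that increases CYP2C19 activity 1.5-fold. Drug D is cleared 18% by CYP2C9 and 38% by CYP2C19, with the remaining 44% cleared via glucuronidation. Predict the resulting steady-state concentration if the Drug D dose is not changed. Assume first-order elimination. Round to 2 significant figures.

4.8 ng/mL

The CYP2C9 pathway (18% of clearance) is boosted to 2.3× activity: 0.18 × 2.3 = 0.414.
The CYP2C19 pathway (38% of clearance) is boosted to 1.5× activity: 0.38 × 1.5 = 0.57.
The remaining 44% of clearance is unaffected.
CL_new/CL_old = 0.414 + 0.57 + 0.44 = 1.424.
Steady-state concentration ∝ 1/CL: new value = 6.80 / 1.424 = 4.8 ng/mL.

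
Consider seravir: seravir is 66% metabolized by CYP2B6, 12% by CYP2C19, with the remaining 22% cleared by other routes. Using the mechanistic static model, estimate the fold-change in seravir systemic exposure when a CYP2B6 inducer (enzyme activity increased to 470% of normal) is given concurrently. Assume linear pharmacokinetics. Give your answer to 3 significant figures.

0.291

The CYP2B6 pathway (66% of clearance) increases to 4.7× activity: 0.66 × 4.7 = 3.102.
CYP2C19 (12%) and the residual 22% are unaffected.
New clearance relative to baseline: 3.102 + 0.12 + 0.22 = 3.442.
Systemic exposure is inversely proportional to clearance, so the fold-change is 1 / 3.442 = 0.291.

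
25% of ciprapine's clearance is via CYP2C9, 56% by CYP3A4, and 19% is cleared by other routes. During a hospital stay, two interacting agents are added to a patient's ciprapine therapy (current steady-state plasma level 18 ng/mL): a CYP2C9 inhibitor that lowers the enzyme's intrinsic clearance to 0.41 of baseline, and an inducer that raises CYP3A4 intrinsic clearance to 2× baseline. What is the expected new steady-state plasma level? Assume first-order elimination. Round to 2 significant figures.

The CYP2C9 pathway (25% of clearance) drops to 0.41× activity: 0.25 × 0.41 = 0.1025.
The CYP3A4 pathway (56% of clearance) increases to 2× activity: 0.56 × 2 = 1.12.
The remaining 19% of clearance is unaffected.
New clearance relative to baseline: 0.1025 + 1.12 + 0.19 = 1.4125.
Steady-state plasma level ∝ 1/CL: new value = 18 / 1.4125 = 13 ng/mL.

13 ng/mL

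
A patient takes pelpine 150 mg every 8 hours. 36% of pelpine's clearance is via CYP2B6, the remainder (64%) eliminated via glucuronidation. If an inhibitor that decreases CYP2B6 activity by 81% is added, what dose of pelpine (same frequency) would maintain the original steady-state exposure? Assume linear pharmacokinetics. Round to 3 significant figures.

106 mg

CYP2B6: 0.36 × 0.19 = 0.0684
Other: 0.64 (unchanged)
New clearance relative to baseline: 0.0684 + 0.64 = 0.7084.
To maintain the same steady-state level, dose must scale with clearance: new dose = 150 × 0.7084 = 106 mg.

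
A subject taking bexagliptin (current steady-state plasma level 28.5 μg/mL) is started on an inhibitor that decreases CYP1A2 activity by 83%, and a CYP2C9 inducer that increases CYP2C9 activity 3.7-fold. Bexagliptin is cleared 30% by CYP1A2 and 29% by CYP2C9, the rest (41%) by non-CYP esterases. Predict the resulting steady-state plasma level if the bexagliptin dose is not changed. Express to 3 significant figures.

The CYP1A2 pathway (30% of clearance) is reduced to 0.17× activity: 0.3 × 0.17 = 0.051.
The CYP2C9 pathway (29% of clearance) rises to 3.7× activity: 0.29 × 3.7 = 1.073.
Non-CYP routes (41%) are unchanged.
CL_new/CL_old = 0.051 + 1.073 + 0.41 = 1.534.
Dividing the baseline by the relative clearance: 28.5 / 1.534 = 18.6 μg/mL.

18.6 μg/mL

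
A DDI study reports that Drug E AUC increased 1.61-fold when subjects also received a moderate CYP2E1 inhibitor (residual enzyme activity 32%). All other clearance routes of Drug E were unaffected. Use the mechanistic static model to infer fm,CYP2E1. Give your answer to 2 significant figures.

Write x for the fraction cleared via CYP2E1. The observed AUC change means clearance fell to 1/1.61 = 0.6211 of baseline.
Setting x·0.32 + (1 − x) = 0.6211 and solving: x = (0.6211 − 1)/(0.32 − 1) = 0.56.

0.56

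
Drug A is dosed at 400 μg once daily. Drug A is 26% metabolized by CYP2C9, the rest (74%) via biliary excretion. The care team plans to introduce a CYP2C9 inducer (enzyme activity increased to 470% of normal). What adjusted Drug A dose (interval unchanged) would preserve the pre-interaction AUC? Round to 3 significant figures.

785 μg

The CYP2C9 pathway (26% of clearance) rises to 4.7× activity: 0.26 × 4.7 = 1.222.
Non-CYP routes (74%) are unchanged.
CL_new/CL_old = 1.222 + 0.74 = 1.962.
To maintain the same steady-state level, dose must scale with clearance: new dose = 400 × 1.962 = 785 μg.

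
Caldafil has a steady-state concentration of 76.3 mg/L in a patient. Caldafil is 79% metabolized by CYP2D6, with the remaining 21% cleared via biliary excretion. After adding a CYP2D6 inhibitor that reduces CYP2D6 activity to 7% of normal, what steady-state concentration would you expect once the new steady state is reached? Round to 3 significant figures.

288 mg/L

The CYP2D6 pathway (79% of clearance) is reduced to 0.07× activity: 0.79 × 0.07 = 0.0553.
The remaining 21% of clearance is unaffected.
Relative clearance = 0.0553 + 0.21 = 0.2653.
New steady-state concentration = baseline ÷ relative clearance = 76.3 / 0.2653 = 288 mg/L.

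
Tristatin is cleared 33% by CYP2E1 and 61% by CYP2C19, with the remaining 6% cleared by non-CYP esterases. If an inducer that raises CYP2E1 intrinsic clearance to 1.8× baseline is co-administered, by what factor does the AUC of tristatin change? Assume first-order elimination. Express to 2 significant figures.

0.79

CYP2E1: 0.33 × 1.8 = 0.594
CYP2C19: 0.61 (unchanged)
Other: 0.06 (unchanged)
New clearance relative to baseline: 0.594 + 0.61 + 0.06 = 1.264.
AUC ratio = CL_old/CL_new = 1 / 1.264 = 0.79.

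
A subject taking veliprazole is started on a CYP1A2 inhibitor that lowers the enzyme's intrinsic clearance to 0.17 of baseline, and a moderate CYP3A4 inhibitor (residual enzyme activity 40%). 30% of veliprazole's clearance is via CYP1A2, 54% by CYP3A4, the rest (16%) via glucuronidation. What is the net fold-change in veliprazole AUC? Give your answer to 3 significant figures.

CYP1A2: 0.3 × 0.17 = 0.051
CYP3A4: 0.54 × 0.4 = 0.216
Other: 0.16 (unchanged)
Relative clearance = 0.051 + 0.216 + 0.16 = 0.427.
Because AUC varies inversely with clearance, the combined effect is 1 / 0.427 = 2.34.

2.34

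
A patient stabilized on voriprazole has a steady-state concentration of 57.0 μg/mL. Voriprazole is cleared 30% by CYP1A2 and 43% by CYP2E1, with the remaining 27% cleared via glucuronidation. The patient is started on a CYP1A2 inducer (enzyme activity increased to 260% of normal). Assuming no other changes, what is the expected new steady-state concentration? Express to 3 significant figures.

The CYP1A2 pathway (30% of clearance) increases to 2.6× activity: 0.3 × 2.6 = 0.78.
CYP2E1 (43%) and the residual 27% are unaffected.
CL_new/CL_old = 0.78 + 0.43 + 0.27 = 1.48.
Steady-state concentration ∝ 1/CL, so new value = 57.0 / 1.48 = 38.5 μg/mL.

38.5 μg/mL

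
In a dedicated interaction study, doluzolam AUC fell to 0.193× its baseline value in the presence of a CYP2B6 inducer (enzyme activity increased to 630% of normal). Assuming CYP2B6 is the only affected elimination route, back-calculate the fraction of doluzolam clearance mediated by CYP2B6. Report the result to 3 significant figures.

0.789

CL'/CL = 1 / 0.193 = 5.181
6.3·fm + (1 − fm) = 5.181
fm = (5.181 − 1) / (6.3 − 1) = 0.789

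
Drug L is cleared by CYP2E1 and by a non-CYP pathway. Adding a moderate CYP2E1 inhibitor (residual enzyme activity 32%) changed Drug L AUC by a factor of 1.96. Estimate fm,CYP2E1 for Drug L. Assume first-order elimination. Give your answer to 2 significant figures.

0.72

Write x for the fraction cleared via CYP2E1. The observed AUC change means clearance fell to 1/1.96 = 0.5102 of baseline.
Setting x·0.32 + (1 − x) = 0.5102 and solving: x = (0.5102 − 1)/(0.32 − 1) = 0.72.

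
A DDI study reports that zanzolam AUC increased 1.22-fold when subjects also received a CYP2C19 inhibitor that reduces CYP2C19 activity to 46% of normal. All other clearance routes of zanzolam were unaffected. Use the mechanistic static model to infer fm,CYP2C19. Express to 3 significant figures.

CL'/CL = 1 / 1.22 = 0.8197
0.46·fm + (1 − fm) = 0.8197
fm = (0.8197 − 1) / (0.46 − 1) = 0.334

0.334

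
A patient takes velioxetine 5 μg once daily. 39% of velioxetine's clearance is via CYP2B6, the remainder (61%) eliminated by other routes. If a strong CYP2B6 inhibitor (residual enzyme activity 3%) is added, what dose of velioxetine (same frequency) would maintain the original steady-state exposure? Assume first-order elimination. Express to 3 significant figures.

The CYP2B6 pathway (39% of clearance) is reduced to 0.03× activity: 0.39 × 0.03 = 0.0117.
Non-CYP routes (61%) are unchanged.
Relative clearance = 0.0117 + 0.61 = 0.6217.
To maintain the same steady-state level, dose must scale with clearance: new dose = 5 × 0.6217 = 3.11 μg.

3.11 μg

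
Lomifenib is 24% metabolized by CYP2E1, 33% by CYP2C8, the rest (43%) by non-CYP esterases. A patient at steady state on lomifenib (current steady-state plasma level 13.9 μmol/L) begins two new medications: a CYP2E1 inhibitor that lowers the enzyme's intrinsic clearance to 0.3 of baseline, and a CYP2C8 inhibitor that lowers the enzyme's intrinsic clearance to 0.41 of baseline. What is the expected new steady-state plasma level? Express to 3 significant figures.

CYP2E1: 0.24 × 0.3 = 0.072
CYP2C8: 0.33 × 0.41 = 0.1353
Other: 0.43 (unchanged)
New clearance relative to baseline: 0.072 + 0.1353 + 0.43 = 0.6373.
New steady-state plasma level = 13.9 / 0.6373 = 21.8 μmol/L (concentration scales inversely with clearance).

21.8 μmol/L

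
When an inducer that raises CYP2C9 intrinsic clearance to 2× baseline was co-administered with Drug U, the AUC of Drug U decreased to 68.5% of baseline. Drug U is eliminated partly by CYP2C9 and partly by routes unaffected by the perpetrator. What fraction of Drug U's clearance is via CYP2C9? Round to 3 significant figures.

Let fm be the CYP2C9 fraction. New clearance relative to baseline = fm × 2 + (1 − fm).
AUC ratio = 1 / (new CL fraction), so new CL fraction = 1 / 0.685 = 1.46.
fm × 2 + 1 − fm = 1.46  ⇒  fm × (2 − 1) = 0.4599  ⇒  fm = 0.460.

0.460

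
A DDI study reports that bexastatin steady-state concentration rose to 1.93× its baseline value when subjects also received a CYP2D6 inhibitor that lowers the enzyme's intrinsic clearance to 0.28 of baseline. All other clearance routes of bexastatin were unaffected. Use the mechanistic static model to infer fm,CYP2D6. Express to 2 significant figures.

Call the CYP2D6 fraction fm. After the interaction, CL_new/CL_old = fm × 0.28 + (1 − fm).
Steady-state concentration ratio = 1 / (new CL fraction), so new CL fraction = 1 / 1.93 = 0.5181.
fm × 0.28 + 1 − fm = 0.5181  ⇒  fm × (0.28 − 1) = −0.4819  ⇒  fm = 0.67.

0.67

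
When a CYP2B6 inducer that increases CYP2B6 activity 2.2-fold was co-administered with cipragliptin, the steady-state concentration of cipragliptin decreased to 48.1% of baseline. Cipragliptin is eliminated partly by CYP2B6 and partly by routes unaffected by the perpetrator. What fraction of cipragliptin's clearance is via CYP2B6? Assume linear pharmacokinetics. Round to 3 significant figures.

Call the CYP2B6 fraction fm. After the interaction, CL_new/CL_old = fm × 2.2 + (1 − fm).
Steady-state concentration ratio = 1 / (new CL fraction), so new CL fraction = 1 / 0.481 = 2.079.
fm × 2.2 + 1 − fm = 2.079  ⇒  fm × (2.2 − 1) = 1.079  ⇒  fm = 0.899.

0.899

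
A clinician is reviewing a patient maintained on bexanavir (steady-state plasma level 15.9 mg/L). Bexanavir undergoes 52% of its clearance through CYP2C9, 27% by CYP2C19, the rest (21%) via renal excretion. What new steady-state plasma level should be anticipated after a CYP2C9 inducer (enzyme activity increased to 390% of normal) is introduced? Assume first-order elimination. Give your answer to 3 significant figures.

The CYP2C9 pathway (52% of clearance) is boosted to 3.9× activity: 0.52 × 3.9 = 2.028.
CYP2C19 (27%) and the residual 21% are unaffected.
CL_new/CL_old = 2.028 + 0.27 + 0.21 = 2.508.
New steady-state plasma level = baseline ÷ relative clearance = 15.9 / 2.508 = 6.34 mg/L.

6.34 mg/L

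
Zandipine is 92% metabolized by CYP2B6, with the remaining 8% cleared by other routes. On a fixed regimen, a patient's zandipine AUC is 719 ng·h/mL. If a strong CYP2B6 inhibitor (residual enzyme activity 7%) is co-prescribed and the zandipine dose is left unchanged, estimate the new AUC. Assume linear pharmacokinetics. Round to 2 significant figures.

5.0 × 10³ ng·h/mL

The CYP2B6 pathway (92% of clearance) drops to 0.07× activity: 0.92 × 0.07 = 0.0644.
The remaining 8% of clearance is unaffected.
Relative clearance = 0.0644 + 0.08 = 0.1444.
With dosing unchanged, AUC scales as 1/CL: 719 / 0.1444 = 5.0 × 10³ ng·h/mL.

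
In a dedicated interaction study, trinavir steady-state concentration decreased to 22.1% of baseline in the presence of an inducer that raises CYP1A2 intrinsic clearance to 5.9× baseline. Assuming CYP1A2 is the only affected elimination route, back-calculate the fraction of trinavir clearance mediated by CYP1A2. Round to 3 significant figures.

Write x for the fraction cleared via CYP1A2. The observed steady-state concentration change means clearance rose to 1/0.221 = 4.525 of baseline.
Only the CYP1A2 route changed, so 4.525 = x·5.9 + (1 − x), giving x = 0.719.

0.719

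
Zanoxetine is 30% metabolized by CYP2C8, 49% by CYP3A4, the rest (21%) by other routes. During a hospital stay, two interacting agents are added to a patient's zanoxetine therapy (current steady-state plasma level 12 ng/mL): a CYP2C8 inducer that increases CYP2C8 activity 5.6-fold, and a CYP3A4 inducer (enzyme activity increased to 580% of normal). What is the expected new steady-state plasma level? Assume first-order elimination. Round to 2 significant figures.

CYP2C8: 0.3 × 5.6 = 1.68
CYP3A4: 0.49 × 5.8 = 2.842
Other: 0.21 (unchanged)
Relative clearance = 1.68 + 2.842 + 0.21 = 4.732.
Dividing the baseline by the relative clearance: 12 / 4.732 = 2.5 ng/mL.

2.5 ng/mL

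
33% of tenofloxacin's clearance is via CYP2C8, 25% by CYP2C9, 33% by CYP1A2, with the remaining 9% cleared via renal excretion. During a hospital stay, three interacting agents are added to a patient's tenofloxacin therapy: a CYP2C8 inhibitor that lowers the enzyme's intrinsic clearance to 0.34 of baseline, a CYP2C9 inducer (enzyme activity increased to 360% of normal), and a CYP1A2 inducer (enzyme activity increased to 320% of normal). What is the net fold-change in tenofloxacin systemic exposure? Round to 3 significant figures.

0.463

CYP2C8: 0.33 × 0.34 = 0.1122
CYP2C9: 0.25 × 3.6 = 0.9
CYP1A2: 0.33 × 3.2 = 1.056
Other: 0.09 (unchanged)
New clearance relative to baseline: 0.1122 + 0.9 + 1.056 + 0.09 = 2.1582.
Systemic exposure ∝ 1/CL: fold-change = 1 / 2.1582 = 0.463.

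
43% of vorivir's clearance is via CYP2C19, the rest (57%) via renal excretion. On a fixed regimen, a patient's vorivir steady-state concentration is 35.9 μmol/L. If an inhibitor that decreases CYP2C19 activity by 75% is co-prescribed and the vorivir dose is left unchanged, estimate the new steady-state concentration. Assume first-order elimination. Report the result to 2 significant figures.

53 μmol/L

The CYP2C19 pathway (43% of clearance) drops to 0.25× activity: 0.43 × 0.25 = 0.1075.
Non-CYP routes (57%) are unchanged.
New clearance relative to baseline: 0.1075 + 0.57 = 0.6775.
New steady-state concentration = baseline ÷ relative clearance = 35.9 / 0.6775 = 53 μmol/L.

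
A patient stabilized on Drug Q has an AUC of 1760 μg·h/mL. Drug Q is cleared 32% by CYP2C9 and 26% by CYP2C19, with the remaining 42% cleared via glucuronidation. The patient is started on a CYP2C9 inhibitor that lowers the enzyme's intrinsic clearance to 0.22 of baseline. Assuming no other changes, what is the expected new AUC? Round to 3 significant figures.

The CYP2C9 pathway (32% of clearance) is reduced to 0.22× activity: 0.32 × 0.22 = 0.0704.
CYP2C19 (26%) and the residual 42% are unaffected.
New clearance relative to baseline: 0.0704 + 0.26 + 0.42 = 0.7504.
With dosing unchanged, AUC scales as 1/CL: 1760 / 0.7504 = 2.35 × 10³ μg·h/mL.

2.35 × 10³ μg·h/mL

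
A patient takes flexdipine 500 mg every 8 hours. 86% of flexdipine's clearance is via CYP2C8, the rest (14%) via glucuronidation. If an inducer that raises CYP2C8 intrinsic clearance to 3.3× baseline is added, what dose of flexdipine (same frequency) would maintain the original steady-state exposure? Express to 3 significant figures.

1.49 × 10³ mg

The CYP2C8 pathway (86% of clearance) is boosted to 3.3× activity: 0.86 × 3.3 = 2.838.
The remaining 14% of clearance is unaffected.
New clearance relative to baseline: 2.838 + 0.14 = 2.978.
Css,avg = (dose rate)/CL, so holding Css fixed requires dose ∝ CL: 500 × 2.978 = 1.49 × 10³ mg.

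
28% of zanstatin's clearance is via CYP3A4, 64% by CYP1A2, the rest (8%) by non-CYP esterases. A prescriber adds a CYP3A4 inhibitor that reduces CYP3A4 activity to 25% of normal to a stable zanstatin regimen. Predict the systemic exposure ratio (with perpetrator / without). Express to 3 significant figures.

The CYP3A4 pathway (28% of clearance) is reduced to 0.25× activity: 0.28 × 0.25 = 0.07.
CYP1A2 (64%) and the residual 8% are unaffected.
Relative clearance = 0.07 + 0.64 + 0.08 = 0.79.
Since systemic exposure ∝ 1/CL, the ratio is 1 / 0.79 = 1.27.

1.27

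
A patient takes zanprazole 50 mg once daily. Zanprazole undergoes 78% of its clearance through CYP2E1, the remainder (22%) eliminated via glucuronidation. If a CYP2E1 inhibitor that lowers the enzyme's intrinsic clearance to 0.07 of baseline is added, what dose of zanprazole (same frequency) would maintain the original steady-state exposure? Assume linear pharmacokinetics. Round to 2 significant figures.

The CYP2E1 pathway (78% of clearance) is reduced to 0.07× activity: 0.78 × 0.07 = 0.0546.
Non-CYP routes (22%) are unchanged.
CL_new/CL_old = 0.0546 + 0.22 = 0.2746.
Exposure is unchanged when dose changes in proportion to clearance. New dose = 50 mg × 0.2746 = 14 mg.

14 mg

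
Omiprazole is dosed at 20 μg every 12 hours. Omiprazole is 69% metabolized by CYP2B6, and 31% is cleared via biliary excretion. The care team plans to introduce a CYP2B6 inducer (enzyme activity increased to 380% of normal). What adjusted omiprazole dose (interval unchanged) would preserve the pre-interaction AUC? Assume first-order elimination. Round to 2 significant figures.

59 μg

CYP2B6: 0.69 × 3.8 = 2.622
Other: 0.31 (unchanged)
CL_new/CL_old = 2.622 + 0.31 = 2.932.
To maintain the same steady-state level, dose must scale with clearance: new dose = 20 × 2.932 = 59 μg.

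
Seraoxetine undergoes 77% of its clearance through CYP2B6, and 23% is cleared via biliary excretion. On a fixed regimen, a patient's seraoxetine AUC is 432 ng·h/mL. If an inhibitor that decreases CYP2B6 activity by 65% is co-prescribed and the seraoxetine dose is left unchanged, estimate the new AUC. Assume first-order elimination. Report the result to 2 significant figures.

8.6 × 10² ng·h/mL

The CYP2B6 pathway (77% of clearance) drops to 0.35× activity: 0.77 × 0.35 = 0.2695.
Non-CYP routes (23%) are unchanged.
CL_new/CL_old = 0.2695 + 0.23 = 0.4995.
With dosing unchanged, AUC scales as 1/CL: 432 / 0.4995 = 8.6 × 10² ng·h/mL.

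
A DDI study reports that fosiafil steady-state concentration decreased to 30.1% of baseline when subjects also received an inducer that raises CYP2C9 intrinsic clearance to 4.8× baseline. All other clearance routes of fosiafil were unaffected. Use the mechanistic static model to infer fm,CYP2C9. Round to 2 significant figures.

CL'/CL = 1 / 0.301 = 3.322
4.8·fm + (1 − fm) = 3.322
fm = (3.322 − 1) / (4.8 − 1) = 0.61

0.61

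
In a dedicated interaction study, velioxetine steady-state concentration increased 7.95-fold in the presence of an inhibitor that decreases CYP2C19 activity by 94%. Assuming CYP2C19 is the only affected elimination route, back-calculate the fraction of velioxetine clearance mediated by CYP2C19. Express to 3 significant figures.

Let fm be the CYP2C19 fraction. New clearance relative to baseline = fm × 0.06 + (1 − fm).
Steady-state concentration ratio = 1 / (new CL fraction), so new CL fraction = 1 / 7.95 = 0.1258.
fm × 0.06 + 1 − fm = 0.1258  ⇒  fm × (0.06 − 1) = −0.8742  ⇒  fm = 0.930.

0.930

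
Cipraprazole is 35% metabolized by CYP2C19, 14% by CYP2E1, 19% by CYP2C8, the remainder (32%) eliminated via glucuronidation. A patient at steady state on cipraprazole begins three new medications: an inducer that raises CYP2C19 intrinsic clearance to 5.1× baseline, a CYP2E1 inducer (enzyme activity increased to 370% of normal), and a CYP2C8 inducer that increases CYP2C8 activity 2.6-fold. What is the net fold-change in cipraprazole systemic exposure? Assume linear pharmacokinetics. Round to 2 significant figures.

The CYP2C19 pathway (35% of clearance) is boosted to 5.1× activity: 0.35 × 5.1 = 1.785.
The CYP2E1 pathway (14% of clearance) increases to 3.7× activity: 0.14 × 3.7 = 0.518.
The CYP2C8 pathway (19% of clearance) increases to 2.6× activity: 0.19 × 2.6 = 0.494.
Non-CYP routes (32%) are unchanged.
Relative clearance = 1.785 + 0.518 + 0.494 + 0.32 = 3.117.
Net systemic exposure ratio = 1 / 3.117 = 0.32.

0.32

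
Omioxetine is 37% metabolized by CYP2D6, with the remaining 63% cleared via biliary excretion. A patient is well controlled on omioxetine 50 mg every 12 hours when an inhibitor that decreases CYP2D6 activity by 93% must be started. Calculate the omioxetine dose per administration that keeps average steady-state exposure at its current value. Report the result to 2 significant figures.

33 mg

The CYP2D6 pathway (37% of clearance) drops to 0.07× activity: 0.37 × 0.07 = 0.0259.
The remaining 63% of clearance is unaffected.
CL_new/CL_old = 0.0259 + 0.63 = 0.6559.
To maintain the same steady-state level, dose must scale with clearance: new dose = 50 × 0.6559 = 33 mg.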